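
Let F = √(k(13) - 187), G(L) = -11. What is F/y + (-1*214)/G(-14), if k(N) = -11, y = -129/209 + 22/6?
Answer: 214/11 + 1881*I*√22/1912 ≈ 19.455 + 4.6144*I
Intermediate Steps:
y = 1912/627 (y = -129*1/209 + 22*(⅙) = -129/209 + 11/3 = 1912/627 ≈ 3.0494)
F = 3*I*√22 (F = √(-11 - 187) = √(-198) = 3*I*√22 ≈ 14.071*I)
F/y + (-1*214)/G(-14) = (3*I*√22)/(1912/627) - 1*214/(-11) = (3*I*√22)*(627/1912) - 214*(-1/11) = 1881*I*√22/1912 + 214/11 = 214/11 + 1881*I*√22/1912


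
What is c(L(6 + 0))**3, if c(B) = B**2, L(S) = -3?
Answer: 729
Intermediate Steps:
c(L(6 + 0))**3 = ((-3)**2)**3 = 9**3 = 729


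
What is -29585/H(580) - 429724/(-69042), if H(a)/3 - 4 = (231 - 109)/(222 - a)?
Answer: -4053137193/1507417 ≈ -2688.8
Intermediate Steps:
H(a) = 12 + 366/(222 - a) (H(a) = 12 + 3*((231 - 109)/(222 - a)) = 12 + 3*(122/(222 - a)) = 12 + 366/(222 - a))
-29585/H(580) - 429724/(-69042) = -29585*(-222 + 580)/(6*(-505 + 2*580)) - 429724/(-69042) = -29585*179/(3*(-505 + 1160)) - 429724*(-1/69042) = -29585/(6*(1/358)*655) + 214862/34521 = -29585/1965/179 + 214862/34521 = -29585*179/1965 + 214862/34521 = -1059143/393 + 214862/34521 = -4053137193/1507417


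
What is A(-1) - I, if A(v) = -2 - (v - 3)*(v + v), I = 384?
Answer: -394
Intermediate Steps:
A(v) = -2 - 2*v*(-3 + v) (A(v) = -2 - (-3 + v)*2*v = -2 - 2*v*(-3 + v))
A(-1) - I = (-2 - 2*(-1)² + 6*(-1)) - 1*384 = (-2 - 2*1 - 6) - 384 = (-2 - 2 - 6) - 384 = -10 - 384 = -394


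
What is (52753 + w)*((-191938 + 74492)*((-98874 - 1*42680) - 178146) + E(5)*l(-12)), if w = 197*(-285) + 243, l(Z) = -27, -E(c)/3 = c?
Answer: -118237035319145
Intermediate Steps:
E(c) = -3*c
w = -55902 (w = -56145 + 243 = -55902)
(52753 + w)*((-191938 + 74492)*((-98874 - 1*42680) - 178146) + E(5)*l(-12)) = (52753 - 55902)*((-191938 + 74492)*((-98874 - 1*42680) - 178146) - 3*5*(-27)) = -3149*(-117446*((-98874 - 42680) - 178146) - 15*(-27)) = -3149*(-117446*(-141554 - 178146) + 405) = -3149*(-117446*(-319700) + 405) = -3149*(37547486200 + 405) = -3149*37547486605 = -118237035319145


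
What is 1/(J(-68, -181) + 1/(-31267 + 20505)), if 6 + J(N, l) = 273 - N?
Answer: 10762/3605269 ≈ 0.0029851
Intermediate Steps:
J(N, l) = 267 - N (J(N, l) = -6 + (273 - N) = 267 - N)
1/(J(-68, -181) + 1/(-31267 + 20505)) = 1/((267 - 1*(-68)) + 1/(-31267 + 20505)) = 1/((267 + 68) + 1/(-10762)) = 1/(335 - 1/10762) = 1/(3605269/10762) = 10762/3605269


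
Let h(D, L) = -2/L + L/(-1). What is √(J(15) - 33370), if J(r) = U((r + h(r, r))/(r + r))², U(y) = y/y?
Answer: 7*I*√681 ≈ 182.67*I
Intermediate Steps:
h(D, L) = -L - 2/L (h(D, L) = -2/L + L*(-1) = -2/L - L = -L - 2/L)
U(y) = 1
J(r) = 1 (J(r) = 1² = 1)
√(J(15) - 33370) = √(1 - 33370) = √(-33369) = 7*I*√681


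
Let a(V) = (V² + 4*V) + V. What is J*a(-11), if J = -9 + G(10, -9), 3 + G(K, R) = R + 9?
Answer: -792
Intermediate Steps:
a(V) = V² + 5*V
G(K, R) = 6 + R (G(K, R) = -3 + (R + 9) = -3 + (9 + R) = 6 + R)
J = -12 (J = -9 + (6 - 9) = -9 - 3 = -12)
J*a(-11) = -(-132)*(5 - 11) = -(-132)*(-6) = -12*66 = -792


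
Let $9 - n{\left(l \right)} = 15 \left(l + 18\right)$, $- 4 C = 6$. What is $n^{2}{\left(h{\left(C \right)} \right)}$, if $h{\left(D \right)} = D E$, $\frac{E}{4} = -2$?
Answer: $194481$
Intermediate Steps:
$C = - \frac{3}{2}$ ($C = \left(- \frac{1}{4}\right) 6 = - \frac{3}{2} \approx -1.5$)
$E = -8$ ($E = 4 \left(-2\right) = -8$)
$h{\left(D \right)} = - 8 D$ ($h{\left(D \right)} = D \left(-8\right) = - 8 D$)
$n{\left(l \right)} = -261 - 15 l$ ($n{\left(l \right)} = 9 - 15 \left(l + 18\right) = 9 - 15 \left(18 + l\right) = 9 - \left(270 + 15 l\right) = -261 - 15 l$)
$n^{2}{\left(h{\left(C \right)} \right)} = \left(-261 - 15 \left(\left(-8\right) \left(- \frac{3}{2}\right)\right)\right)^{2} = \left(-261 - 180\right)^{2} = \left(-441\right)^{2} = 194481$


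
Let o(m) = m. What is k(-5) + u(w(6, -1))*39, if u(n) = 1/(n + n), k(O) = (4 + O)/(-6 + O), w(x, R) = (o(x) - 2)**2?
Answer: 461/352 ≈ 1.3097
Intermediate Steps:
w(x, R) = (-2 + x)**2 (w(x, R) = (x - 2)**2 = (-2 + x)**2)
k(O) = (4 + O)/(-6 + O)
u(n) = 1/(2*n)
k(-5) + u(w(6, -1))*39 = (4 - 5)/(-6 - 5) + (1/(2*((-2 + 6)**2)))*39 = -1/(-11) + (1/(2*(4**2)))*39 = -1/11*(-1) + ((1/2)/16)*39 = 1/11 + ((1/2)*(1/16))*39 = 1/11 + (1/32)*39 = 1/11 + 39/32 = 461/352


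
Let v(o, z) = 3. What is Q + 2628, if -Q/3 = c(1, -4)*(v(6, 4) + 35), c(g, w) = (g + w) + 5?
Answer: 2400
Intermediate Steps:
c(g, w) = 5 + g + w
Q = -228 (Q = -3*(5 + 1 - 4)*(3 + 35) = -6*38 = -3*76 = -228)
Q + 2628 = -228 + 2628 = 2400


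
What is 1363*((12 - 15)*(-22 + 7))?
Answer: 61335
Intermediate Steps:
1363*((12 - 15)*(-22 + 7)) = 1363*(-3*(-15)) = 1363*45 = 61335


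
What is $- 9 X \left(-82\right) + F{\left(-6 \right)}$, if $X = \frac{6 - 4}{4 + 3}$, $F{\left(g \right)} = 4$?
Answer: $\frac{1504}{7} \approx 214.86$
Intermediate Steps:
$X = \frac{2}{7} \approx 0.28571$
$- 9 X \left(-82\right) + F{\left(-6 \right)} = \left(-9\right) \frac{2}{7} \left(-82\right) + 4 = \left(- \frac{18}{7}\right) \left(-82\right) + 4 = \frac{1476}{7} + 4 = \frac{1504}{7}$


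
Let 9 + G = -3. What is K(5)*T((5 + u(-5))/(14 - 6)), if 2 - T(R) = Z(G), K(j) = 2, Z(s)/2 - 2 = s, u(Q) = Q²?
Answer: 44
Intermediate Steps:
G = -12 (G = -9 - 3 = -12)
Z(s) = 4 + 2*s
T(R) = 22 (T(R) = 2 - (4 + 2*(-12)) = 2 - (4 - 24) = 2 - 1*(-20) = 2 + 20 = 22)
K(5)*T((5 + u(-5))/(14 - 6)) = 2*22 = 44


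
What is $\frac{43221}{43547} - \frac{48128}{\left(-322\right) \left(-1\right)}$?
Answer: $- \frac{148708061}{1001581} \approx -148.47$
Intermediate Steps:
$\frac{43221}{43547} - \frac{48128}{\left(-322\right) \left(-1\right)} = 43221 \cdot \frac{1}{43547} - \frac{48128}{322} = \frac{43221}{43547} - \frac{24064}{161} = - \frac{148708061}{1001581}$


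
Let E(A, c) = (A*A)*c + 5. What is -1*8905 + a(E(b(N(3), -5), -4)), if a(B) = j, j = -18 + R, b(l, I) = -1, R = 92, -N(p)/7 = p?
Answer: -8831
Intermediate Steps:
N(p) = -7*p
j = 74 (j = -18 + 92 = 74)
E(A, c) = 5 + c*A**2 (E(A, c) = A**2*c + 5 = c*A**2 + 5 = 5 + c*A**2)
a(B) = 74
-1*8905 + a(E(b(N(3), -5), -4)) = -1*8905 + 74 = -8905 + 74 = -8831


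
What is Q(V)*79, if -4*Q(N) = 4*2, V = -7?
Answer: -158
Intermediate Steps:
Q(N) = -2
Q(V)*79 = -2*79 = -158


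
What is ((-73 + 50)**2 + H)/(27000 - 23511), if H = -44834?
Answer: -44305/3489 ≈ -12.698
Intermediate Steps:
((-73 + 50)**2 + H)/(27000 - 23511) = ((-73 + 50)**2 - 44834)/(27000 - 23511) = ((-23)**2 - 44834)/3489 = (529 - 44834)*(1/3489) = -44305*1/3489 = -44305/3489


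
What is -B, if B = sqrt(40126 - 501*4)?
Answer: -7*sqrt(778) ≈ -195.25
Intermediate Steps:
B = 7*sqrt(778) (B = sqrt(40126 - 2004) = sqrt(38122) = 7*sqrt(778) ≈ 195.25)
-B = -7*sqrt(778)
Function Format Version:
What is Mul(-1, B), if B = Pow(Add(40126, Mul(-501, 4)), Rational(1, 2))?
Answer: Mul(-7, Pow(778, Rational(1, 2))) ≈ -195.25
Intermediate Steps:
B = Mul(7, Pow(778, Rational(1, 2))) (B = Pow(Add(40126, -2004), Rational(1, 2)) = Pow(38122, Rational(1, 2)) = Mul(7, Pow(778, Rational(1, 2))) ≈ 195.25)
Mul(-1, B) = Mul(-1, Mul(7, Pow(778, Rational(1, 2)))) = Mul(-7, Pow(778, Rational(1, 2)))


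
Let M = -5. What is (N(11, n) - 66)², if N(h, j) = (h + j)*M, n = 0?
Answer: 14641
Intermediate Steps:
N(h, j) = -5*h - 5*j (N(h, j) = (h + j)*(-5) = -5*h - 5*j)
(N(11, n) - 66)² = ((-5*11 - 5*0) - 66)² = ((-55 + 0) - 66)² = (-55 - 66)² = (-121)² = 14641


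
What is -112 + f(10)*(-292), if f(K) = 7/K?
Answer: -1582/5 ≈ -316.40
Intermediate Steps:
-112 + f(10)*(-292) = -112 + (7/10)*(-292) = -112 - 1022/5 = -1582/5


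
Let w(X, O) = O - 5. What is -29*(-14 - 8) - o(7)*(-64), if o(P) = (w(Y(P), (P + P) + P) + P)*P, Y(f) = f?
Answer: 10942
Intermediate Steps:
w(X, O) = -5 + O
o(P) = P*(-5 + 4*P) (o(P) = ((-5 + ((P + P) + P)) + P)*P = ((-5 + (2*P + P)) + P)*P = ((-5 + 3*P) + P)*P = (-5 + 4*P)*P = P*(-5 + 4*P))
-29*(-14 - 8) - o(7)*(-64) = -29*(-14 - 8) - 7*(-5 + 4*7)*(-64) = -29*(-22) - 7*(-5 + 28)*(-64) = 638 - 7*23*(-64) = 638 - 161*(-64) = 638 - 1*(-10304) = 638 + 10304 = 10942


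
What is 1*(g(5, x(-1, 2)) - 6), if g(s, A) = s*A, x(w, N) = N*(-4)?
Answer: -46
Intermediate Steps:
x(w, N) = -4*N
g(s, A) = A*s
1*(g(5, x(-1, 2)) - 6) = 1*(-4*2*5 - 6) = 1*(-8*5 - 6) = 1*(-40 - 6) = 1*(-46) = -46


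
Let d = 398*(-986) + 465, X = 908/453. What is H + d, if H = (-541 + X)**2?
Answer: -20817788042/205209 ≈ -1.0145e+5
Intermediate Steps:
X = 908/453 (X = 908*(1/453) = 908/453 ≈ 2.0044)
d = -391963 (d = -392428 + 465 = -391963)
H = 59616547225/205209 (H = (-541 + 908/453)**2 = (-244165/453)**2 = 59616547225/205209 ≈ 2.9052e+5)
H + d = 59616547225/205209 - 391963 = -20817788042/205209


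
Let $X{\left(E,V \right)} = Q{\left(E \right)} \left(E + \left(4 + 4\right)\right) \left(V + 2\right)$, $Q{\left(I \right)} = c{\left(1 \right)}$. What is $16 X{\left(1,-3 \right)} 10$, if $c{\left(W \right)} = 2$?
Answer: $-2880$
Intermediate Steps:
$Q{\left(I \right)} = 2$
$X{\left(E,V \right)} = 2 \left(2 + V\right) \left(8 + E\right)$ ($X{\left(E,V \right)} = 2 \left(E + \left(4 + 4\right)\right) \left(V + 2\right) = 2 \left(E + 8\right) \left(2 + V\right) = 2 \left(8 + E\right) \left(2 + V\right) = 2 \left(2 + V\right) \left(8 + E\right)$)
$16 X{\left(1,-3 \right)} 10 = 16 \left(32 + 4 \cdot 1 + 16 \left(-3\right) + 2 \cdot 1 \left(-3\right)\right) 10 = 16 \left(32 + 4 - 48 - 6\right) 10 = 16 \left(-18\right) 10 = \left(-288\right) 10 = -2880$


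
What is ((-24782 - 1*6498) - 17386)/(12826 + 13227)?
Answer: -48666/26053 ≈ -1.8680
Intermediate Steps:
((-24782 - 1*6498) - 17386)/(12826 + 13227) = ((-24782 - 6498) - 17386)/26053 = (-31280 - 17386)*(1/26053) = -48666*1/26053 = -48666/26053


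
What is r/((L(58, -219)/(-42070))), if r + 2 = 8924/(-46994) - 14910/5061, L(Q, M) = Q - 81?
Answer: -1223554035620/130243871 ≈ -9394.3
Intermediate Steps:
L(Q, M) = -81 + Q
r = -29083766/5662777 (r = -2 + (8924/(-46994) - 14910/5061) = -2 + (8924*(-1/46994) - 14910*1/5061) = -2 + (-4462/23497 - 710/241) = -2 - 17758212/5662777 = -29083766/5662777 ≈ -5.1360)
r/((L(58, -219)/(-42070))) = -29083766*(-42070/(-81 + 58))/5662777 = -29083766/(5662777*((-23*(-1/42070)))) = -29083766/(5662777*23/42070) = -29083766/5662777*42070/23 = -1223554035620/130243871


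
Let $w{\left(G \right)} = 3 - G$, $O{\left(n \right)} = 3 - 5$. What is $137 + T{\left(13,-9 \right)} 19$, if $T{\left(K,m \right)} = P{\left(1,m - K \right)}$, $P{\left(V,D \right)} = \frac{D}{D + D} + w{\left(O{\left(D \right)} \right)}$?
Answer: $\frac{483}{2} \approx 241.5$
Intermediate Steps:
$O{\left(n \right)} = -2$
$P{\left(V,D \right)} = \frac{11}{2}$ ($P{\left(V,D \right)} = \frac{D}{D + D} + \left(3 - -2\right) = \frac{D}{2 D} + \left(3 + 2\right) = \frac{1}{2 D} D + 5 = \frac{1}{2} + 5 = \frac{11}{2}$)
$T{\left(K,m \right)} = \frac{11}{2}$
$137 + T{\left(13,-9 \right)} 19 = 137 + \frac{11}{2} \cdot 19 = 137 + \frac{209}{2} = \frac{483}{2}$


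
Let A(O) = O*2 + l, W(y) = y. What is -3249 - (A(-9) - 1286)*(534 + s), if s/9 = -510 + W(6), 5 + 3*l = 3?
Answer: -5224525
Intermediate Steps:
l = -2/3 (l = -5/3 + (1/3)*3 = -5/3 + 1 = -2/3 ≈ -0.66667)
s = -4536 (s = 9*(-510 + 6) = 9*(-504) = -4536)
A(O) = -2/3 + 2*O (A(O) = O*2 - 2/3 = 2*O - 2/3 = -2/3 + 2*O)
-3249 - (A(-9) - 1286)*(534 + s) = -3249 - ((-2/3 + 2*(-9)) - 1286)*(534 - 4536) = -3249 - ((-2/3 - 18) - 1286)*(-4002) = -3249 - (-56/3 - 1286)*(-4002) = -3249 - (-3914)*(-4002)/3 = -3249 - 1*5221276 = -3249 - 5221276 = -5224525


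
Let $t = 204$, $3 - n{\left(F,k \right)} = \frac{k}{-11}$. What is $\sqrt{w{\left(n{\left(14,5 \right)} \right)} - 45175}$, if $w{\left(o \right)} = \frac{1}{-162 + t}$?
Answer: $\frac{i \sqrt{79688658}}{42} \approx 212.54 i$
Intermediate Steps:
$n{\left(F,k \right)} = 3 + \frac{k}{11}$ ($n{\left(F,k \right)} = 3 - \frac{k}{-11} = 3 - k \left(- \frac{1}{11}\right) = 3 - - \frac{k}{11} = 3 + \frac{k}{11}$)
$w{\left(o \right)} = \frac{1}{42}$ ($w{\left(o \right)} = \frac{1}{-162 + 204} = \frac{1}{42}$)
$\sqrt{w{\left(n{\left(14,5 \right)} \right)} - 45175} = \sqrt{\frac{1}{42} - 45175} = \sqrt{- \frac{1897349}{42}} = \frac{i \sqrt{79688658}}{42}$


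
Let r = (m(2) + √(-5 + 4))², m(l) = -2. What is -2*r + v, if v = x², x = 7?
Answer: 43 + 8*I ≈ 43.0 + 8.0*I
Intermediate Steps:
r = (-2 + I)² (r = (-2 + √(-5 + 4))² = (-2 + √(-1))² = (-2 + I)² ≈ 3.0 - 4.0*I)
v = 49 (v = 7² = 49)
-2*r + v = -2*(2 - I)² + 49 = 49 - 2*(2 - I)²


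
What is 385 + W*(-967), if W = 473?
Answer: -457006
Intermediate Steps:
385 + W*(-967) = 385 + 473*(-967) = 385 - 457391 = -457006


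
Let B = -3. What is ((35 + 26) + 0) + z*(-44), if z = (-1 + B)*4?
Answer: 765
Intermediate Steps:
z = -16 (z = (-1 - 3)*4 = -4*4 = -16)
((35 + 26) + 0) + z*(-44) = ((35 + 26) + 0) - 16*(-44) = (61 + 0) + 704 = 61 + 704 = 765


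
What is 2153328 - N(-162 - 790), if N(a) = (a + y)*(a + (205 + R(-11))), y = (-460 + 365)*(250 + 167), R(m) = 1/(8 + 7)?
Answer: -422212748/15 ≈ -2.8148e+7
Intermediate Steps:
R(m) = 1/15
y = -39615 (y = -95*417 = -39615)
N(a) = (-39615 + a)*(3076/15 + a) (N(a) = (a - 39615)*(a + (205 + 1/15)) = (-39615 + a)*(a + 3076/15) = (-39615 + a)*(3076/15 + a))
2153328 - N(-162 - 790) = 2153328 - (-8123716 + (-162 - 790)**2 - 591149*(-162 - 790)/15) = 2153328 - (-8123716 + (-952)**2 - 591149/15*(-952)) = 2153328 - (-8123716 + 906304 + 562773848/15) = 2153328 - 1*454512668/15 = 2153328 - 454512668/15 = -422212748/15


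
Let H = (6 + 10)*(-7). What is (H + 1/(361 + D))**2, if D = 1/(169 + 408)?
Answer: 544232862782401/43388056804 ≈ 12543.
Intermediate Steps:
D = 1/577 ≈ 0.0017331
H = -112 (H = 16*(-7) = -112)
(H + 1/(361 + D))**2 = (-112 + 1/(361 + 1/577))**2 = (-112 + 1/(208298/577))**2 = (-112 + 577/208298)**2 = (-23328799/208298)**2 = 544232862782401/43388056804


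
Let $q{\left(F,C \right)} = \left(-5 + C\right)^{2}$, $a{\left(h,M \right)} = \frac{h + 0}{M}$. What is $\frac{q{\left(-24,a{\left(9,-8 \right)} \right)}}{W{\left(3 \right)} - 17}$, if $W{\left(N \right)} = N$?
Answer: $- \frac{343}{128} \approx -2.6797$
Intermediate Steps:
$a{\left(h,M \right)} = \frac{h}{M}$
$\frac{q{\left(-24,a{\left(9,-8 \right)} \right)}}{W{\left(3 \right)} - 17} = \frac{\left(-5 + \frac{9}{-8}\right)^{2}}{3 - 17} = \frac{\left(-5 + 9 \left(- \frac{1}{8}\right)\right)^{2}}{-14} = - \frac{\left(-5 - \frac{9}{8}\right)^{2}}{14} = - \frac{\left(- \frac{49}{8}\right)^{2}}{14} = \left(- \frac{1}{14}\right) \frac{2401}{64} = - \frac{343}{128}$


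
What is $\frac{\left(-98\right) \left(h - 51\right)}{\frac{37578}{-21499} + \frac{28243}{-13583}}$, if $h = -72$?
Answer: $- \frac{3520020133518}{1117618231} \approx -3149.6$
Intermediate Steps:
$\frac{\left(-98\right) \left(h - 51\right)}{\frac{37578}{-21499} + \frac{28243}{-13583}} = \frac{\left(-98\right) \left(-72 - 51\right)}{\frac{37578}{-21499} + \frac{28243}{-13583}} = \frac{\left(-98\right) \left(-123\right)}{37578 \left(- \frac{1}{21499}\right) + 28243 \left(- \frac{1}{13583}\right)} = \frac{12054}{- \frac{37578}{21499} - \frac{28243}{13583}} = \frac{12054}{- \frac{1117618231}{292020917}} = 12054 \left(- \frac{292020917}{1117618231}\right) = - \frac{3520020133518}{1117618231}$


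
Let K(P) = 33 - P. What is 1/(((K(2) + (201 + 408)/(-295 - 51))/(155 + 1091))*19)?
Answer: 431116/192223 ≈ 2.2428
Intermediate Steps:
1/(((K(2) + (201 + 408)/(-295 - 51))/(155 + 1091))*19) = 1/((((33 - 1*2) + (201 + 408)/(-295 - 51))/(155 + 1091))*19) = 1/((((33 - 2) + 609/(-346))/1246)*19) = 1/(((31 + 609*(-1/346))*(1/1246))*19) = 1/(((31 - 609/346)*(1/1246))*19) = 1/(((10117/346)*(1/1246))*19) = 1/((10117/431116)*19) = 1/(192223/431116) = 431116/192223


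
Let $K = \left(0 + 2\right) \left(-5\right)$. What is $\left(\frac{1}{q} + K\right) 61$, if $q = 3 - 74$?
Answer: $- \frac{43371}{71} \approx -610.86$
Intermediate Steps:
$q = -71$
$K = -10$ ($K = 2 \left(-5\right) = -10$)
$\left(\frac{1}{q} + K\right) 61 = \left(\frac{1}{-71} - 10\right) 61 = \left(- \frac{1}{71} - 10\right) 61 = \left(- \frac{711}{71}\right) 61 = - \frac{43371}{71}$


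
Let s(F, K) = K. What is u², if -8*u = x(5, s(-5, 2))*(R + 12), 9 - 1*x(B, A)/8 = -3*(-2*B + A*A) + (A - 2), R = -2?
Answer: 8100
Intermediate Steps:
x(B, A) = 88 - 48*B - 8*A + 24*A² (x(B, A) = 72 - 8*(-3*(-2*B + A*A) + (A - 2)) = 72 - 8*(-3*(-2*B + A²) + (-2 + A)) = 72 - 8*(-3*(A² - 2*B) + (-2 + A)) = 72 - 8*((-3*A² + 6*B) + (-2 + A)) = 72 - 8*(-2 + A - 3*A² + 6*B) = 72 + (16 - 48*B - 8*A + 24*A²) = 88 - 48*B - 8*A + 24*A²)
u = 90 (u = -(88 - 48*5 - 8*2 + 24*2²)*(-2 + 12)/8 = -(88 - 240 - 16 + 24*4)*10/8 = -(88 - 240 - 16 + 96)*10/8 = -(-9)*10 = -⅛*(-720) = 90)
u² = 90² = 8100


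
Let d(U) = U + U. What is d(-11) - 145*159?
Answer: -23077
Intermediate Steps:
d(U) = 2*U
d(-11) - 145*159 = 2*(-11) - 145*159 = -22 - 23055 = -23077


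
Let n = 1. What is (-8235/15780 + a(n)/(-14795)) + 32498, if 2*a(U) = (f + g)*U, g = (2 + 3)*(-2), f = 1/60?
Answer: 15174054123487/466930200 ≈ 32497.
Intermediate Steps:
f = 1/60 ≈ 0.016667
g = -10 (g = 5*(-2) = -10)
a(U) = -599*U/120 (a(U) = ((1/60 - 10)*U)/2 = (-599*U/60)/2 = -599*U/120)
(-8235/15780 + a(n)/(-14795)) + 32498 = (-8235/15780 - 599/120*1/(-14795)) + 32498 = (-8235*1/15780 - 599/120*(-1/14795)) + 32498 = (-549/1052 + 599/1775400) + 32498 = -243516113/466930200 + 32498 = 15174054123487/466930200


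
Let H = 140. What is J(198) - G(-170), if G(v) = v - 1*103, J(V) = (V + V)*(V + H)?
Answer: 134121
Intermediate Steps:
J(V) = 2*V*(140 + V) (J(V) = (V + V)*(V + 140) = (2*V)*(140 + V) = 2*V*(140 + V))
G(v) = -103 + v (G(v) = v - 103 = -103 + v)
J(198) - G(-170) = 2*198*(140 + 198) - (-103 - 170) = 2*198*338 - 1*(-273) = 133848 + 273 = 134121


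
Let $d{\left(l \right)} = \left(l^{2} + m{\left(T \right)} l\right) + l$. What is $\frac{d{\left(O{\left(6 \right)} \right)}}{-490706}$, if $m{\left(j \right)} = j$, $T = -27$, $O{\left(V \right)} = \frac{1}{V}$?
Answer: $\frac{155}{17665416} \approx 8.7742 \cdot 10^{-6}$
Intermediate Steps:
$d{\left(l \right)} = l^{2} - 26 l$ ($d{\left(l \right)} = \left(l^{2} - 27 l\right) + l = l^{2} - 26 l$)
$\frac{d{\left(O{\left(6 \right)} \right)}}{-490706} = \frac{\frac{1}{6} \left(-26 + \frac{1}{6}\right)}{-490706} = \frac{-26 + \frac{1}{6}}{6} \left(- \frac{1}{490706}\right) = \frac{1}{6} \left(- \frac{155}{6}\right) \left(- \frac{1}{490706}\right) = \left(- \frac{155}{36}\right) \left(- \frac{1}{490706}\right) = \frac{155}{17665416}$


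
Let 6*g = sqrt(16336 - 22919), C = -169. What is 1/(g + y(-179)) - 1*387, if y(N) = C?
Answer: -400465557/1034779 - 6*I*sqrt(6583)/1034779 ≈ -387.01 - 0.00047045*I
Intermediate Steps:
y(N) = -169
g = I*sqrt(6583)/6 (g = sqrt(16336 - 22919)/6 = sqrt(-6583)/6 = (I*sqrt(6583))/6 = I*sqrt(6583)/6 ≈ 13.523*I)
1/(g + y(-179)) - 1*387 = 1/(I*sqrt(6583)/6 - 169) - 1*387 = 1/(-169 + I*sqrt(6583)/6) - 387 = -387 + 1/(-169 + I*sqrt(6583)/6)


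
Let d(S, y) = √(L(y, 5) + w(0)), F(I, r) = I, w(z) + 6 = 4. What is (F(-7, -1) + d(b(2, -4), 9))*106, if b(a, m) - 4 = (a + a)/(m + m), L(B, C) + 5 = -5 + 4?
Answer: -742 + 212*I*√2 ≈ -742.0 + 299.81*I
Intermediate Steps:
w(z) = -2 (w(z) = -6 + 4 = -2)
L(B, C) = -6 (L(B, C) = -5 + (-5 + 4) = -5 - 1 = -6)
b(a, m) = 4 + a/m (b(a, m) = 4 + (a + a)/(m + m) = 4 + (2*a)/((2*m)) = 4 + (2*a)*(1/(2*m)) = 4 + a/m)
d(S, y) = 2*I*√2 (d(S, y) = √(-6 - 2) = √(-8) = 2*I*√2)
(F(-7, -1) + d(b(2, -4), 9))*106 = (-7 + 2*I*√2)*106 = -742 + 212*I*√2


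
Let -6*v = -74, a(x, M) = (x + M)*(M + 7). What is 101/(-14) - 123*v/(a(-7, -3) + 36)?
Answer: 10417/28 ≈ 372.04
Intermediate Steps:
a(x, M) = (7 + M)*(M + x) (a(x, M) = (M + x)*(7 + M) = (7 + M)*(M + x))
v = 37/3 (v = -⅙*(-74) = 37/3 ≈ 12.333)
101/(-14) - 123*v/(a(-7, -3) + 36) = 101/(-14) - 1517/(((-3)² + 7*(-3) + 7*(-7) - 3*(-7)) + 36) = 101*(-1/14) - 1517/((9 - 21 - 49 + 21) + 36) = -101/14 - 1517/(-40 + 36) = -101/14 - 1517/(-4) = -101/14 - 1517*(-1)/4 = -101/14 - 123*(-37/12) = -101/14 + 1517/4 = 10417/28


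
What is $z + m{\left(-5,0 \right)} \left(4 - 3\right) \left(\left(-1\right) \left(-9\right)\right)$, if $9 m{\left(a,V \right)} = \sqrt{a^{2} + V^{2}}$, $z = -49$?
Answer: $-44$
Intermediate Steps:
$m{\left(a,V \right)} = \frac{\sqrt{V^{2} + a^{2}}}{9}$ ($m{\left(a,V \right)} = \frac{\sqrt{a^{2} + V^{2}}}{9} = \frac{\sqrt{V^{2} + a^{2}}}{9}$)
$z + m{\left(-5,0 \right)} \left(4 - 3\right) \left(\left(-1\right) \left(-9\right)\right) = -49 + \frac{\sqrt{0^{2} + \left(-5\right)^{2}}}{9} \left(4 - 3\right) \left(\left(-1\right) \left(-9\right)\right) = -49 + \frac{\sqrt{0 + 25}}{9} \cdot 1 \cdot 9 = -49 + \frac{\sqrt{25}}{9} \cdot 1 \cdot 9 = -49 + \frac{1}{9} \cdot 5 \cdot 1 \cdot 9 = -49 + \frac{5}{9} \cdot 1 \cdot 9 = -49 + \frac{5}{9} \cdot 9 = -49 + 5 = -44$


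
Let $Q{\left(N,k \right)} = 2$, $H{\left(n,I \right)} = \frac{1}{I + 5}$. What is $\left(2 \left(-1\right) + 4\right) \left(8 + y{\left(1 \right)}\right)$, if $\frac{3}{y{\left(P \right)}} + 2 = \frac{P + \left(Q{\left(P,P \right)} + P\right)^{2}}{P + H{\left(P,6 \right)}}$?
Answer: $\frac{724}{43} \approx 16.837$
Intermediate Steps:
$H{\left(n,I \right)} = \frac{1}{5 + I}$
$y{\left(P \right)} = \frac{3}{-2 + \frac{P + \left(2 + P\right)^{2}}{\frac{1}{11} + P}}$ ($y{\left(P \right)} = \frac{3}{-2 + \frac{P + \left(2 + P\right)^{2}}{P + \frac{1}{5 + 6}}} = \frac{3}{-2 + \frac{P + \left(2 + P\right)^{2}}{P + \frac{1}{11}}} = \frac{3}{-2 + \frac{P + \left(2 + P\right)^{2}}{\frac{1}{11} + P}}$)
$\left(2 \left(-1\right) + 4\right) \left(8 + y{\left(1 \right)}\right) = \left(2 \left(-1\right) + 4\right) \left(8 + \frac{3 \left(1 + 11 \cdot 1\right)}{42 + 11 \cdot 1^{2} + 33 \cdot 1}\right) = \left(-2 + 4\right) \left(8 + \frac{3 \left(1 + 11\right)}{42 + 11 \cdot 1 + 33}\right) = 2 \left(8 + 3 \frac{1}{42 + 11 + 33} \cdot 12\right) = 2 \left(8 + 3 \cdot \frac{1}{86} \cdot 12\right) = 2 \left(8 + \frac{18}{43}\right) = 2 \cdot \frac{362}{43} = \frac{724}{43}$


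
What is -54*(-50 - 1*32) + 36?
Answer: 4464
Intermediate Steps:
-54*(-50 - 1*32) + 36 = -54*(-50 - 32) + 36 = -54*(-82) + 36 = 4428 + 36 = 4464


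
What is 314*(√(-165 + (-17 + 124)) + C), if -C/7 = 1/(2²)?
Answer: -1099/2 + 314*I*√58 ≈ -549.5 + 2391.4*I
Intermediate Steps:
C = -7/4 (C = -7/(2²) = -7/4 ≈ -1.7500)
314*(√(-165 + (-17 + 124)) + C) = 314*(√(-165 + (-17 + 124)) - 7/4) = 314*(√(-165 + 107) - 7/4) = 314*(√(-58) - 7/4) = 314*(I*√58 - 7/4) = 314*(-7/4 + I*√58) = -1099/2 + 314*I*√58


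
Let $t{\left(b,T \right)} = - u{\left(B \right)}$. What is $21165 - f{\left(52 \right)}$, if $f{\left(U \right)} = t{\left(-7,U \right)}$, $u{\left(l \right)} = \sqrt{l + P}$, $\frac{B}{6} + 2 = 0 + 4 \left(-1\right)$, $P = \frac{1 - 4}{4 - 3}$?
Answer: $21165 + i \sqrt{39} \approx 21165.0 + 6.245 i$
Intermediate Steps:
$P = -3$ ($P = - \frac{3}{1} = \left(-3\right) 1 = -3$)
$B = -36$ ($B = -12 + 6 \left(0 + 4 \left(-1\right)\right) = -12 + 6 \left(0 - 4\right) = -12 + 6 \left(-4\right) = -12 - 24 = -36$)
$u{\left(l \right)} = \sqrt{-3 + l}$ ($u{\left(l \right)} = \sqrt{l - 3} = \sqrt{-3 + l}$)
$t{\left(b,T \right)} = - i \sqrt{39}$ ($t{\left(b,T \right)} = - \sqrt{-3 - 36} = - \sqrt{-39} = - i \sqrt{39}$)
$f{\left(U \right)} = - i \sqrt{39}$
$21165 - f{\left(52 \right)} = 21165 - - i \sqrt{39} = 21165 + i \sqrt{39}$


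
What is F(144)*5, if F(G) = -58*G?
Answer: -41760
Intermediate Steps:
F(144)*5 = -58*144*5 = -8352*5 = -41760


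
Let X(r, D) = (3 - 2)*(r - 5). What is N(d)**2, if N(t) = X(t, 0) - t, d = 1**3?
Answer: 25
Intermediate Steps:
X(r, D) = -5 + r (X(r, D) = 1*(-5 + r) = -5 + r)
d = 1
N(t) = -5 (N(t) = (-5 + t) - t = -5)
N(d)**2 = (-5)**2 = 25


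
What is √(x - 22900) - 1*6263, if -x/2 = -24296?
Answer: -6263 + 2*√6423 ≈ -6102.7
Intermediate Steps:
x = 48592 (x = -2*(-24296) = 48592)
√(x - 22900) - 1*6263 = √(48592 - 22900) - 1*6263 = √25692 - 6263 = 2*√6423 - 6263 = -6263 + 2*√6423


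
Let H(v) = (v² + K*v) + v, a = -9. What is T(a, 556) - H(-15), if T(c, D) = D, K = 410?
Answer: 6496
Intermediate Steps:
H(v) = v² + 411*v (H(v) = (v² + 410*v) + v = v² + 411*v)
T(a, 556) - H(-15) = 556 - (-15)*(411 - 15) = 556 - (-15)*396 = 556 - 1*(-5940) = 556 + 5940 = 6496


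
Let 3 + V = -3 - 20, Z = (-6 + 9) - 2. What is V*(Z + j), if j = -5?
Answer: 104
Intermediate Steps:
Z = 1 (Z = 3 - 2 = 1)
V = -26 (V = -3 + (-3 - 20) = -3 - 23 = -26)
V*(Z + j) = -26*(1 - 5) = -26*(-4) = 104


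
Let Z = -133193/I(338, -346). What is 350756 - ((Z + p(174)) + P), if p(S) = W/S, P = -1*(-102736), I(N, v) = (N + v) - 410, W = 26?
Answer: 9007902095/36366 ≈ 2.4770e+5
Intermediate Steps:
I(N, v) = -410 + N + v
P = 102736
p(S) = 26/S
Z = 133193/418 (Z = -133193/(-410 + 338 - 346) = -133193/(-418) = -133193*(-1/418) = 133193/418 ≈ 318.64)
350756 - ((Z + p(174)) + P) = 350756 - ((133193/418 + 26/174) + 102736) = 350756 - ((133193/418 + 26*(1/174)) + 102736) = 350756 - ((133193/418 + 13/87) + 102736) = 350756 - (11593225/36366 + 102736) = 350756 - 1*3747690601/36366 = 350756 - 3747690601/36366 = 9007902095/36366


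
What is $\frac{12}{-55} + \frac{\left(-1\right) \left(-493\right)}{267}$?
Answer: $\frac{23911}{14685} \approx 1.6283$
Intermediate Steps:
$\frac{12}{-55} + \frac{\left(-1\right) \left(-493\right)}{267} = 12 \left(- \frac{1}{55}\right) + 493 \cdot \frac{1}{267} = - \frac{12}{55} + \frac{493}{267} = \frac{23911}{14685}$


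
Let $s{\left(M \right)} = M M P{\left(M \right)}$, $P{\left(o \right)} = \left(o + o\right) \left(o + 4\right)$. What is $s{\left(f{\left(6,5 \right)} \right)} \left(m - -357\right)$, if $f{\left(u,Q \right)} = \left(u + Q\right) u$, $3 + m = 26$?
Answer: $15294787200$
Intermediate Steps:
$m = 23$ ($m = -3 + 26 = 23$)
$P{\left(o \right)} = 2 o \left(4 + o\right)$
$f{\left(u,Q \right)} = u \left(Q + u\right)$ ($f{\left(u,Q \right)} = \left(Q + u\right) u = u \left(Q + u\right)$)
$s{\left(M \right)} = 2 M^{3} \left(4 + M\right)$ ($s{\left(M \right)} = M M 2 M \left(4 + M\right) = M^{2} \cdot 2 M \left(4 + M\right) = 2 M^{3} \left(4 + M\right)$)
$s{\left(f{\left(6,5 \right)} \right)} \left(m - -357\right) = 2 \left(6 \left(5 + 6\right)\right)^{3} \left(4 + 6 \left(5 + 6\right)\right) \left(23 - -357\right) = 2 \left(6 \cdot 11\right)^{3} \left(4 + 6 \cdot 11\right) \left(23 + 357\right) = 2 \cdot 66^{3} \left(4 + 66\right) 380 = 2 \cdot 287496 \cdot 70 \cdot 380 = 40249440 \cdot 380 = 15294787200$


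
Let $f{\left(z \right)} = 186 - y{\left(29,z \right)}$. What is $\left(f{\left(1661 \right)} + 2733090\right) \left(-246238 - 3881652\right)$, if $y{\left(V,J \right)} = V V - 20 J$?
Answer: $-11416319617950$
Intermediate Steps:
$y{\left(V,J \right)} = V^{2} - 20 J$
$f{\left(z \right)} = -655 + 20 z$ ($f{\left(z \right)} = 186 - \left(29^{2} - 20 z\right) = 186 - \left(841 - 20 z\right) = 186 + \left(-841 + 20 z\right) = -655 + 20 z$)
$\left(f{\left(1661 \right)} + 2733090\right) \left(-246238 - 3881652\right) = \left(\left(-655 + 20 \cdot 1661\right) + 2733090\right) \left(-246238 - 3881652\right) = \left(\left(-655 + 33220\right) + 2733090\right) \left(-246238 - 3881652\right) = \left(32565 + 2733090\right) \left(-246238 - 3881652\right) = 2765655 \left(-4127890\right) = -11416319617950$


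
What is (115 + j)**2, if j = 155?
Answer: 72900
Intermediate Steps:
(115 + j)**2 = (115 + 155)**2 = 270**2 = 72900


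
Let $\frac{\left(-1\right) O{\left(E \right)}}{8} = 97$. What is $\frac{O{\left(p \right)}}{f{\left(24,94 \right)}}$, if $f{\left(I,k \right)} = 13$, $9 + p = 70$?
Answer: $- \frac{776}{13} \approx -59.692$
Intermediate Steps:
$p = 61$ ($p = -9 + 70 = 61$)
$O{\left(E \right)} = -776$ ($O{\left(E \right)} = \left(-8\right) 97 = -776$)
$\frac{O{\left(p \right)}}{f{\left(24,94 \right)}} = - \frac{776}{13}$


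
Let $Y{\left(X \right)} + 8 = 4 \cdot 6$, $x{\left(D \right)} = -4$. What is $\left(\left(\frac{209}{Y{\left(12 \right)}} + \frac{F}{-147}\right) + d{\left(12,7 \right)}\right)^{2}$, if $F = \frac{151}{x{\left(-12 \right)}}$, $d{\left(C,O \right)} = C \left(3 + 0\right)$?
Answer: $\frac{13455768001}{5531904} \approx 2432.4$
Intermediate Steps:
$d{\left(C,O \right)} = 3 C$ ($d{\left(C,O \right)} = C 3 = 3 C$)
$F = - \frac{151}{4}$ ($F = \frac{151}{-4} = 151 \left(- \frac{1}{4}\right) = - \frac{151}{4} \approx -37.75$)
$Y{\left(X \right)} = 16$ ($Y{\left(X \right)} = -8 + 4 \cdot 6 = -8 + 24 = 16$)
$\left(\left(\frac{209}{Y{\left(12 \right)}} + \frac{F}{-147}\right) + d{\left(12,7 \right)}\right)^{2} = \left(\left(\frac{209}{16} - \frac{151}{4 \left(-147\right)}\right) + 3 \cdot 12\right)^{2} = \left(\left(209 \cdot \frac{1}{16} - - \frac{151}{588}\right) + 36\right)^{2} = \left(\left(\frac{209}{16} + \frac{151}{588}\right) + 36\right)^{2} = \left(\frac{31327}{2352} + 36\right)^{2} = \left(\frac{115999}{2352}\right)^{2} = \frac{13455768001}{5531904}$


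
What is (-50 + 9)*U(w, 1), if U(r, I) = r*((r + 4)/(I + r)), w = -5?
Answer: 205/4 ≈ 51.250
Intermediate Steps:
U(r, I) = r*(4 + r)/(I + r) (U(r, I) = r*((4 + r)/(I + r)) = r*(4 + r)/(I + r))
(-50 + 9)*U(w, 1) = (-50 + 9)*(-5*(4 - 5)/(1 - 5)) = -(-205)*(-1)/(-4) = -(-205)*(-1)*(-1)/4 = -41*(-5/4) = 205/4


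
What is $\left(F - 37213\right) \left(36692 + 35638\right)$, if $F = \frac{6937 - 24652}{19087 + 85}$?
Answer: $- \frac{25802474418915}{9586} \approx -2.6917 \cdot 10^{9}$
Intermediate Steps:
$F = - \frac{17715}{19172} \approx -0.924$
$\left(F - 37213\right) \left(36692 + 35638\right) = \left(- \frac{17715}{19172} - 37213\right) \left(36692 + 35638\right) = \left(- \frac{713465351}{19172}\right) 72330 = - \frac{25802474418915}{9586}$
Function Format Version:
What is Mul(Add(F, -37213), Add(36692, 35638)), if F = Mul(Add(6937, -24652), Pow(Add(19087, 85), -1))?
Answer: Rational(-25802474418915, 9586) ≈ -2.6917e+9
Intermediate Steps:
F = Rational(-17715, 19172) (F = Mul(-17715, Pow(19172, -1)) = Mul(-17715, Rational(1, 19172)) = Rational(-17715, 19172) ≈ -0.92400)
Mul(Add(F, -37213), Add(36692, 35638)) = Mul(Add(Rational(-17715, 19172), -37213), Add(36692, 35638)) = Mul(Rational(-713465351, 19172), 72330) = Rational(-25802474418915, 9586)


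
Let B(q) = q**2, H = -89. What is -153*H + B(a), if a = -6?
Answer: 13653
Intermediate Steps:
-153*H + B(a) = -153*(-89) + (-6)**2 = 13617 + 36 = 13653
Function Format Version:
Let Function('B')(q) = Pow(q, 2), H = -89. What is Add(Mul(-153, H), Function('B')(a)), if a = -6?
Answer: 13653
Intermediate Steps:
Add(Mul(-153, H), Function('B')(a)) = Add(Mul(-153, -89), Pow(-6, 2)) = Add(13617, 36) = 13653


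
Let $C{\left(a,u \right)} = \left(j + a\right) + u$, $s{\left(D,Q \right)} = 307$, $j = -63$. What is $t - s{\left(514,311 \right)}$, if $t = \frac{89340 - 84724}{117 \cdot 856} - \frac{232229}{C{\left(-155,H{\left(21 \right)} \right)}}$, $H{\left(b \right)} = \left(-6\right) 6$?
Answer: $\frac{1931214827}{3179826} \approx 607.33$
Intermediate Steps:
$H{\left(b \right)} = -36$
$C{\left(a,u \right)} = -63 + a + u$ ($C{\left(a,u \right)} = \left(-63 + a\right) + u = -63 + a + u$)
$t = \frac{2907421409}{3179826}$ ($t = \frac{89340 - 84724}{117 \cdot 856} - \frac{232229}{-63 - 155 - 36} = \frac{89340 - 84724}{100152} - \frac{232229}{-254} = 4616 \cdot \frac{1}{100152} - - \frac{232229}{254} = \frac{577}{12519} + \frac{232229}{254} = \frac{2907421409}{3179826} \approx 914.33$)
$t - s{\left(514,311 \right)} = \frac{2907421409}{3179826} - 307 = \frac{1931214827}{3179826}$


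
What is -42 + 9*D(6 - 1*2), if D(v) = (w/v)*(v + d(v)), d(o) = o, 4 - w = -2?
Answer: 66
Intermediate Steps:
w = 6 (w = 4 - 1*(-2) = 4 + 2 = 6)
D(v) = 12 (D(v) = (6/v)*(v + v) = (6/v)*(2*v) = 12)
-42 + 9*D(6 - 1*2) = -42 + 9*12 = -42 + 108 = 66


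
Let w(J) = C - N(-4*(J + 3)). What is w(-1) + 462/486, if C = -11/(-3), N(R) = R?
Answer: 1022/81 ≈ 12.617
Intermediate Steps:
C = 11/3 (C = -11*(-1/3) = 11/3 ≈ 3.6667)
w(J) = 47/3 + 4*J (w(J) = 11/3 - (-4)*(J + 3) = 11/3 - (-4)*(3 + J) = 11/3 - (-12 - 4*J) = 11/3 + (12 + 4*J) = 47/3 + 4*J)
w(-1) + 462/486 = (47/3 + 4*(-1)) + 462/486 = (47/3 - 4) + 462*(1/486) = 35/3 + 77/81 = 1022/81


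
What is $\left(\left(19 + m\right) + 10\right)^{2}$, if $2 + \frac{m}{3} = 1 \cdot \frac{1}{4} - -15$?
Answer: $\frac{75625}{16} \approx 4726.6$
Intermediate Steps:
$m = \frac{159}{4}$ ($m = -6 + 3 \left(1 \cdot \frac{1}{4} - -15\right) = -6 + 3 \left(1 \cdot \frac{1}{4} + 15\right) = -6 + 3 \left(\frac{1}{4} + 15\right) = -6 + 3 \cdot \frac{61}{4} = -6 + \frac{183}{4} = \frac{159}{4} \approx 39.75$)
$\left(\left(19 + m\right) + 10\right)^{2} = \left(\left(19 + \frac{159}{4}\right) + 10\right)^{2} = \left(\frac{235}{4} + 10\right)^{2} = \left(\frac{275}{4}\right)^{2} = \frac{75625}{16}$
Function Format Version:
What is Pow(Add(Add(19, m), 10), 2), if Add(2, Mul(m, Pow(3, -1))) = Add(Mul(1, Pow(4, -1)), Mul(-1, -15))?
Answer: Rational(75625, 16) ≈ 4726.6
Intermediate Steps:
m = Rational(159, 4) (m = Add(-6, Mul(3, Add(Mul(1, Pow(4, -1)), Mul(-1, -15)))) = Add(-6, Mul(3, Add(Mul(1, Rational(1, 4)), 15))) = Add(-6, Mul(3, Add(Rational(1, 4), 15))) = Add(-6, Mul(3, Rational(61, 4))) = Add(-6, Rational(183, 4)) = Rational(159, 4) ≈ 39.750)
Pow(Add(Add(19, m), 10), 2) = Pow(Add(Add(19, Rational(159, 4)), 10), 2) = Pow(Add(Rational(235, 4), 10), 2) = Pow(Rational(275, 4), 2) = Rational(75625, 16)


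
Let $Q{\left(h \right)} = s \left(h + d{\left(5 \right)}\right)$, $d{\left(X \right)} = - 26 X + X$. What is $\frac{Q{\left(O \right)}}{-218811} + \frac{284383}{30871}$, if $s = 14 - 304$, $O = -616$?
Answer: $\frac{18530753141}{2251638127} \approx 8.2299$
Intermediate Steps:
$d{\left(X \right)} = - 25 X$
$s = -290$
$Q{\left(h \right)} = 36250 - 290 h$ ($Q{\left(h \right)} = - 290 \left(h - 125\right) = - 290 \left(-125 + h\right) = 36250 - 290 h$)
$\frac{Q{\left(O \right)}}{-218811} + \frac{284383}{30871} = \frac{36250 - -178640}{-218811} + \frac{284383}{30871} = \left(36250 + 178640\right) \left(- \frac{1}{218811}\right) + 284383 \cdot \frac{1}{30871} = 214890 \left(- \frac{1}{218811}\right) + \frac{284383}{30871} = - \frac{71630}{72937} + \frac{284383}{30871} = \frac{18530753141}{2251638127}$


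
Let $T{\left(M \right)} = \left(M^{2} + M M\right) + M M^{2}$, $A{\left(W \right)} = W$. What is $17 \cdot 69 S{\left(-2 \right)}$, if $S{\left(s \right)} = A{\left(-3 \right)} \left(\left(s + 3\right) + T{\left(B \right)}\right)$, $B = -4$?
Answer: $109089$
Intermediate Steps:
$T{\left(M \right)} = M^{3} + 2 M^{2}$ ($T{\left(M \right)} = \left(M^{2} + M^{2}\right) + M^{3} = 2 M^{2} + M^{3} = M^{3} + 2 M^{2}$)
$S{\left(s \right)} = 87 - 3 s$ ($S{\left(s \right)} = - 3 \left(\left(s + 3\right) + \left(-4\right)^{2} \left(2 - 4\right)\right) = - 3 \left(\left(3 + s\right) + 16 \left(-2\right)\right) = - 3 \left(\left(3 + s\right) - 32\right) = - 3 \left(-29 + s\right) = 87 - 3 s$)
$17 \cdot 69 S{\left(-2 \right)} = 17 \cdot 69 \left(87 - -6\right) = 1173 \left(87 + 6\right) = 1173 \cdot 93 = 109089$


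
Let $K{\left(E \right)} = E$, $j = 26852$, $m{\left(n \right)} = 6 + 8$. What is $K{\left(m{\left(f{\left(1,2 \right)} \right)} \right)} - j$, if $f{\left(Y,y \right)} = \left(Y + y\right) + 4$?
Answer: $-26838$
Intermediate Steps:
$f{\left(Y,y \right)} = 4 + Y + y$
$m{\left(n \right)} = 14$
$K{\left(m{\left(f{\left(1,2 \right)} \right)} \right)} - j = 14 - 26852 = -26838$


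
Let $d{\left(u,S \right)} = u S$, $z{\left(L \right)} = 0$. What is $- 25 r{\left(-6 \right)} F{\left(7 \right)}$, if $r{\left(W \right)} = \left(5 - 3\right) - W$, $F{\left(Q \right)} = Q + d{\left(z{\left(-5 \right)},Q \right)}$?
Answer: $-1400$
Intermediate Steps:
$d{\left(u,S \right)} = S u$
$F{\left(Q \right)} = Q$ ($F{\left(Q \right)} = Q + Q 0 = Q + 0 = Q$)
$r{\left(W \right)} = 2 - W$ ($r{\left(W \right)} = \left(5 - 3\right) - W = 2 - W$)
$- 25 r{\left(-6 \right)} F{\left(7 \right)} = - 25 \left(2 - -6\right) 7 = - 25 \left(2 + 6\right) 7 = \left(-25\right) 8 \cdot 7 = \left(-200\right) 7 = -1400$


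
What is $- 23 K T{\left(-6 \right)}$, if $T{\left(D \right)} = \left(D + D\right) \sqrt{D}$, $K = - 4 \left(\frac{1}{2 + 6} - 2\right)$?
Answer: $2070 i \sqrt{6} \approx 5070.4 i$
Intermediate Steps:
$K = \frac{15}{2}$ ($K = - 4 \left(\frac{1}{8} - 2\right) = \left(-4\right) \left(- \frac{15}{8}\right) = \frac{15}{2} \approx 7.5$)
$T{\left(D \right)} = 2 D^{\frac{3}{2}}$ ($T{\left(D \right)} = 2 D \sqrt{D} = 2 D^{\frac{3}{2}}$)
$- 23 K T{\left(-6 \right)} = \left(-23\right) \frac{15}{2} \cdot 2 \left(-6\right)^{\frac{3}{2}} = - \frac{345 \cdot 2 \left(- 6 i \sqrt{6}\right)}{2} = - \frac{345 \left(- 12 i \sqrt{6}\right)}{2} = 2070 i \sqrt{6}$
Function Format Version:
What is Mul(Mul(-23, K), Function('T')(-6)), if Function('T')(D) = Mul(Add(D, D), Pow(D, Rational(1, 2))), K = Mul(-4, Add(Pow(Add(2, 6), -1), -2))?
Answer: Mul(2070, I, Pow(6, Rational(1, 2))) ≈ Mul(5070.4, I)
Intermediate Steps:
K = Rational(15, 2) (K = Mul(-4, Add(Pow(8, -1), -2)) = Mul(-4, Add(Rational(1, 8), -2)) = Mul(-4, Rational(-15, 8)) = Rational(15, 2) ≈ 7.5000)
Function('T')(D) = Mul(2, Pow(D, Rational(3, 2))) (Function('T')(D) = Mul(Mul(2, D), Pow(D, Rational(1, 2))) = Mul(2, Pow(D, Rational(3, 2))))
Mul(Mul(-23, K), Function('T')(-6)) = Mul(Mul(-23, Rational(15, 2)), Mul(2, Pow(-6, Rational(3, 2)))) = Mul(Rational(-345, 2), Mul(2, Mul(-6, I, Pow(6, Rational(1, 2))))) = Mul(Rational(-345, 2), Mul(-12, I, Pow(6, Rational(1, 2)))) = Mul(2070, I, Pow(6, Rational(1, 2)))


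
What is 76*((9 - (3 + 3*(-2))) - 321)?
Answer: -23484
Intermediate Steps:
76*((9 - (3 + 3*(-2))) - 321) = 76*((9 - (3 - 6)) - 321) = 76*((9 - 1*(-3)) - 321) = 76*((9 + 3) - 321) = 76*(12 - 321) = 76*(-309) = -23484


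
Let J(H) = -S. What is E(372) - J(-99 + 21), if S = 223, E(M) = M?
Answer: 595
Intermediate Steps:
J(H) = -223 (J(H) = -1*223 = -223)
E(372) - J(-99 + 21) = 372 - 1*(-223) = 372 + 223 = 595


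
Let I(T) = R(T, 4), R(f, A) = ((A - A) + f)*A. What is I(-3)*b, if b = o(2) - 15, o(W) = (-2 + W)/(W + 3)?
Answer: 180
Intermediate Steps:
R(f, A) = A*f (R(f, A) = (0 + f)*A = f*A = A*f)
o(W) = (-2 + W)/(3 + W)
I(T) = 4*T
b = -15 (b = (-2 + 2)/(3 + 2) - 15 = 0/5 - 15 = (1/5)*0 - 15 = 0 - 15 = -15)
I(-3)*b = (4*(-3))*(-15) = -12*(-15) = 180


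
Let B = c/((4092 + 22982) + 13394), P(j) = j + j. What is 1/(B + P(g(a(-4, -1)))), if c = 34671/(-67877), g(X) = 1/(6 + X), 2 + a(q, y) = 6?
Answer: 13734232180/2746673081 ≈ 5.0003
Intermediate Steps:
a(q, y) = 4 (a(q, y) = -2 + 6 = 4)
c = -34671/67877 (c = 34671*(-1/67877) = -34671/67877 ≈ -0.51079)
P(j) = 2*j
B = -34671/2746846436 (B = -34671/(67877*((4092 + 22982) + 13394)) = -34671/(67877*(27074 + 13394)) = -34671/67877/40468 = -34671/67877*1/40468 = -34671/2746846436 ≈ -1.2622e-5)
1/(B + P(g(a(-4, -1)))) = 1/(-34671/2746846436 + 2/(6 + 4)) = 1/(-34671/2746846436 + 2/10) = 1/(-34671/2746846436 + 2*(⅒)) = 1/(-34671/2746846436 + ⅕) = 1/(2746673081/13734232180) = 13734232180/2746673081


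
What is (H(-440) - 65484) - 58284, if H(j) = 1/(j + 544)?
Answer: -12871871/104 ≈ -1.2377e+5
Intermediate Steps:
H(j) = 1/(544 + j)
(H(-440) - 65484) - 58284 = (1/(544 - 440) - 65484) - 58284 = (1/104 - 65484) - 58284 = -6810335/104 - 58284 = -12871871/104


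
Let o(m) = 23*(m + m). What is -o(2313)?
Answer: -106398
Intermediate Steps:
o(m) = 46*m (o(m) = 23*(2*m) = 46*m)
-o(2313) = -46*2313 = -1*106398 = -106398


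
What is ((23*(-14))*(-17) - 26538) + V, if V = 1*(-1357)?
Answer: -22421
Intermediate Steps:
V = -1357
((23*(-14))*(-17) - 26538) + V = ((23*(-14))*(-17) - 26538) - 1357 = (-322*(-17) - 26538) - 1357 = (5474 - 26538) - 1357 = -21064 - 1357 = -22421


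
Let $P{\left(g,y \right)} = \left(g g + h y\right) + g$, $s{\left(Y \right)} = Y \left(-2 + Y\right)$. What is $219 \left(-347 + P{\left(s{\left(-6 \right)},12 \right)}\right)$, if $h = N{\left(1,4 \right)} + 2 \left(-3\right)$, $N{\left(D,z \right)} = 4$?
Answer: $433839$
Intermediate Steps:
$h = -2$ ($h = 4 + 2 \left(-3\right) = 4 - 6 = -2$)
$P{\left(g,y \right)} = g + g^{2} - 2 y$ ($P{\left(g,y \right)} = \left(g g - 2 y\right) + g = \left(g^{2} - 2 y\right) + g = g + g^{2} - 2 y$)
$219 \left(-347 + P{\left(s{\left(-6 \right)},12 \right)}\right) = 219 \left(-347 - \left(24 - 36 \left(-2 - 6\right)^{2} + 6 \left(-2 - 6\right)\right)\right) = 219 \left(-347 - \left(-24 - 2304\right)\right) = 219 \left(-347 + \left(48 + 48^{2} - 24\right)\right) = 219 \left(-347 + \left(48 + 2304 - 24\right)\right) = 219 \left(-347 + 2328\right) = 219 \cdot 1981 = 433839$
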